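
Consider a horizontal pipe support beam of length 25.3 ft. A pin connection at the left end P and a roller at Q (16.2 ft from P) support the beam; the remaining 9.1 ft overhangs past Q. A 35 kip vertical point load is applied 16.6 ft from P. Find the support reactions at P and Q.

Taking moments about P: Q_y·16.2 − 35·16.6 = 0 → Q_y = 581/16.2 = 35.8642 ≈ 35.86 kip.
ΣF_y = 0: P_y + 35.8642 − 35 = 0 → P_y = -0.8642 kip.
ΣF_x = 0: no horizontal applied forces, so P_x = 0.

P_x = 0, P_y = -0.8642 kip, Q_y = 35.86 kip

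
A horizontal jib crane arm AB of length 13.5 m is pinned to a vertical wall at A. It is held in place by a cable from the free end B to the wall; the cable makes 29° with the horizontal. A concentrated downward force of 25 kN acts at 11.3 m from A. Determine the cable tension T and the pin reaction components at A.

T = 43.16 kN, A_x = 37.75 kN, A_y = 4.074 kN

ΣM about A: T·sin29°·13.5 − 25·11.3 = 0 → T = 282.5/(13.5·0.48481) = 43.1631 ≈ 43.16 kN.
ΣF_x = 0: A_x − T·cos29° = 0 → A_x = 43.1631 × 0.87462 = 37.75 kN.
ΣF_y = 0: A_y + T·sin29° − 25 = 0 → A_y = 25 − 43.1631 × 0.48481 = 4.074 kN.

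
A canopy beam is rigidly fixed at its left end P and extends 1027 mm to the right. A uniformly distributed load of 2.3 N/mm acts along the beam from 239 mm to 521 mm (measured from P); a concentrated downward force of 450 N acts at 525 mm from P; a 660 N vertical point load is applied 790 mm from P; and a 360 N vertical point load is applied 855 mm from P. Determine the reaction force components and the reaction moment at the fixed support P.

Resultant of the distributed load: 2.3 × 282 = 648.6 N at 380 mm from P.
ΣF_x = 0: P_x = 0.
ΣF_y = 0: P_y − 2.3·282 − 450 − 660 − 360 = 0 → P_y = 2119 N.
ΣM about P: M_P − (2.3·282)·380 − 450·525 − 660·790 − 360·855 = 0 → M_P = 1312000 N·mm.

P_x = 0, P_y = 2119 N, M_P = 1312000 N·mm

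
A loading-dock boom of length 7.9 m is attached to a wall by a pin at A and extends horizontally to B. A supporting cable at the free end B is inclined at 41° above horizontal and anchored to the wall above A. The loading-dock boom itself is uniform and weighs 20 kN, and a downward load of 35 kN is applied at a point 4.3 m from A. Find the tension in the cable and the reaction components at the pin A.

ΣM about A: T·sin41°·7.9 − 20·3.95 − 35·4.3 = 0 → T = 229.5/(7.9·0.656059) = 44.2805 ≈ 44.28 kN.
ΣF_x = 0: A_x − T·cos41° = 0 → A_x = 44.2805 × 0.75471 = 33.42 kN.
ΣF_y = 0: A_y + T·sin41° − 20 − 35 = 0 → A_y = 55 − 44.2805 × 0.656059 = 25.95 kN.

T = 44.28 kN, A_x = 33.42 kN, A_y = 25.95 kN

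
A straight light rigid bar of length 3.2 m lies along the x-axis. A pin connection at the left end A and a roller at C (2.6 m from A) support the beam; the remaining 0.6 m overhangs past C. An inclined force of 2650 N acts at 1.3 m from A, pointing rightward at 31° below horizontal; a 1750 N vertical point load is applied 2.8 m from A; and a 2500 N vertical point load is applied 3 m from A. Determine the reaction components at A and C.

A_x = -2271 N, A_y = 163.2 N, C_y = 5452 N

ΣM about A: C_y·2.6 − 2650·sin31°·1.3 − 1750·2.8 − 2500·3 = 0 → C_y = 14174.3/2.6 = 5451.65 ≈ 5452 N.
ΣF_y = 0: A_y + 5451.65 − 2650·sin31° − 1750 − 2500 = 0 → A_y = 163.2 N.
ΣF_x = 0: A_x + 2650·cos31° = 0 → A_x = -2271 N.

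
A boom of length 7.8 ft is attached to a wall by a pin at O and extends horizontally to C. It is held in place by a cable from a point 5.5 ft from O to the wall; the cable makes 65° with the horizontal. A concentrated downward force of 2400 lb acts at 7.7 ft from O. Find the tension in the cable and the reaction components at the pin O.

ΣM about O: T·sin65°·5.5 − 2400·7.7 = 0 → T = 18480/(5.5·0.906308) = 3707.35 ≈ 3707 lb.
ΣF_x = 0: O_x − T·cos65° = 0 → O_x = 3707.35 × 0.422618 = 1567 lb.
ΣF_y = 0: O_y + T·sin65° − 2400 = 0 → O_y = 2400 − 3707.35 × 0.906308 = -960.0 lb.

T = 3707 lb, O_x = 1567 lb, O_y = -960.0 lb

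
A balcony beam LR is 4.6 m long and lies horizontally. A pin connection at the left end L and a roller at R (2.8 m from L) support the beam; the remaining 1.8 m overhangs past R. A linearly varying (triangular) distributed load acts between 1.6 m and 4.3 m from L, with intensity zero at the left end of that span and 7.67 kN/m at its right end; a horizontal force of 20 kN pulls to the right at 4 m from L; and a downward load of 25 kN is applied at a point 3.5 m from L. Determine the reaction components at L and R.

L_x = -20.00 kN, L_y = -8.469 kN, R_y = 43.82 kN

Resultant of the triangular load: ½ × 7.67 × 2.7 = 10.3545 kN, acting at 3.4 m from L (one-third of the span from the peak).
Taking moments about L: R_y·2.8 − (½·7.67·2.7)·3.4 − 25·3.5 = 0 → R_y = 122.7053/2.8 = 43.8233 ≈ 43.82 kN.
ΣF_y = 0: L_y + 43.8233 − ½·7.67·2.7 − 25 = 0 → L_y = -8.469 kN.
ΣF_x = 0: L_x + 20 = 0 → L_x = -20.00 kN.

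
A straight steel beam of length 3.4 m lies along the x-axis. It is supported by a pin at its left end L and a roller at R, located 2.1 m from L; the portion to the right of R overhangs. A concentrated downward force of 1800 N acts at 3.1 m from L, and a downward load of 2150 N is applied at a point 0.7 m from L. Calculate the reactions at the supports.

Moments about L: R_y·2.1 − 1800·3.1 − 2150·0.7 = 0 → R_y = 7085/2.1 = 3373.81 ≈ 3374 N.
ΣF_y = 0: L_y + 3373.81 − 1800 − 2150 = 0 → L_y = 576.2 N.
ΣF_x = 0: no horizontal applied forces, so L_x = 0.

L_x = 0, L_y = 576.2 N, R_y = 3374 N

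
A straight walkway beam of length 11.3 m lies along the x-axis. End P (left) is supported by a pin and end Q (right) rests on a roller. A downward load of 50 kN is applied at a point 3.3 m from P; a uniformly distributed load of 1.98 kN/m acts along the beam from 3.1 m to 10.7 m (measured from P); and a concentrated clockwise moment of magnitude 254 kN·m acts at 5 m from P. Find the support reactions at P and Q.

Resultant of the distributed load: 1.98 × 7.6 = 15.048 kN at 6.9 m from P.
Taking moments about P: Q_y·11.3 − 50·3.3 − (1.98·7.6)·6.9 − 254 = 0 → Q_y = 522.8312/11.3 = 46.2682 ≈ 46.27 kN.
ΣF_y = 0: P_y + 46.2682 − 50 − 1.98·7.6 = 0 → P_y = 18.78 kN.
ΣF_x = 0: no horizontal applied forces, so P_x = 0.

P_x = 0, P_y = 18.78 kN, Q_y = 46.27 kN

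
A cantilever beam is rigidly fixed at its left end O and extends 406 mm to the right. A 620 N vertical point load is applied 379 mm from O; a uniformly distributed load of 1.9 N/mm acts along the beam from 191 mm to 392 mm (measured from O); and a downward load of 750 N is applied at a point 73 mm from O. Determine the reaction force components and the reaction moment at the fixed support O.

O_x = 0, O_y = 1752 N, M_O = 401100 N·mm

Resultant of the distributed load: 1.9 × 201 = 381.9 N at 291.5 mm from O.
ΣF_x = 0: O_x = 0.
ΣF_y = 0: O_y − 620 − 1.9·201 − 750 = 0 → O_y = 1752 N.
ΣM about O: M_O − 620·379 − (1.9·201)·291.5 − 750·73 = 0 → M_O = 401100 N·mm.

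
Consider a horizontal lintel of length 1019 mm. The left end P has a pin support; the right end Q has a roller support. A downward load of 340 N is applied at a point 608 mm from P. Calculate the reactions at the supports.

P_x = 0, P_y = 137.1 N, Q_y = 202.9 N

Taking moments about P: Q_y·1019 − 340·608 = 0 → Q_y = 206720/1019 = 202.866 ≈ 202.9 N.
ΣF_y = 0: P_y + 202.866 − 340 = 0 → P_y = 137.1 N.
ΣF_x = 0: no horizontal applied forces, so P_x = 0.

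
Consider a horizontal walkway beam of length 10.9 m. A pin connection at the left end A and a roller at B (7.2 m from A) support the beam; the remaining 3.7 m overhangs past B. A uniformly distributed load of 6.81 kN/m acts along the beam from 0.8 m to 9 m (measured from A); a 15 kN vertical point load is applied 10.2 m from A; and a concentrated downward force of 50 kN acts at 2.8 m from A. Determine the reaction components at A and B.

Resultant of the distributed load: 6.81 × 8.2 = 55.842 kN at 4.9 m from A.
ΣM about A: B_y·7.2 − (6.81·8.2)·4.9 − 15·10.2 − 50·2.8 = 0 → B_y = 566.6258/7.2 = 78.698 ≈ 78.70 kN.
ΣF_y = 0: A_y + 78.698 − 6.81·8.2 − 15 − 50 = 0 → A_y = 42.14 kN.
ΣF_x = 0: no horizontal applied forces, so A_x = 0.

A_x = 0, A_y = 42.14 kN, B_y = 78.70 kN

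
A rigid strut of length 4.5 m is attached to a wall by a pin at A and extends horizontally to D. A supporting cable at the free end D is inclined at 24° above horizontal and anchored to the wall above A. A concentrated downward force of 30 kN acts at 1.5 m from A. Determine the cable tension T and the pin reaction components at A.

ΣM about A: T·sin24°·4.5 − 30·1.5 = 0 → T = 45/(4.5·0.406737) = 24.5859 ≈ 24.59 kN.
ΣF_x = 0: A_x − T·cos24° = 0 → A_x = 24.5859 × 0.913545 = 22.46 kN.
ΣF_y = 0: A_y + T·sin24° − 30 = 0 → A_y = 30 − 24.5859 × 0.406737 = 20.00 kN.

T = 24.59 kN, A_x = 22.46 kN, A_y = 20.00 kN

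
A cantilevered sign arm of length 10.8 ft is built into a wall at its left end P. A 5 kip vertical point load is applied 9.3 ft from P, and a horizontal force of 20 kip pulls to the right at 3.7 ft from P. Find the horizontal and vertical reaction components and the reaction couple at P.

ΣF_x = 0: P_x + 20 = 0 → P_x = -20.00 kip.
ΣF_y = 0: P_y − 5 = 0 → P_y = 5.000 kip.
ΣM about P: M_P − 5·9.3 = 0 → M_P = 46.50 kip·ft.

P_x = -20.00 kip, P_y = 5.000 kip, M_P = 46.50 kip·ft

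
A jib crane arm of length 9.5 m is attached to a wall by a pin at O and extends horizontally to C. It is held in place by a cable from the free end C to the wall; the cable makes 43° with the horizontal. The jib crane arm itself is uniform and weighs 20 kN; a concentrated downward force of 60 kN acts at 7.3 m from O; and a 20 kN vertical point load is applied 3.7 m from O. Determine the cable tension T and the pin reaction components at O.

ΣM about O: T·sin43°·9.5 − 20·4.75 − 60·7.3 − 20·3.7 = 0 → T = 607/(9.5·0.681998) = 93.6876 ≈ 93.69 kN.
ΣF_x = 0: O_x − T·cos43° = 0 → O_x = 93.6876 × 0.731354 = 68.52 kN.
ΣF_y = 0: O_y + T·sin43° − 20 − 60 − 20 = 0 → O_y = 100 − 93.6876 × 0.681998 = 36.11 kN.

T = 93.69 kN, O_x = 68.52 kN, O_y = 36.11 kN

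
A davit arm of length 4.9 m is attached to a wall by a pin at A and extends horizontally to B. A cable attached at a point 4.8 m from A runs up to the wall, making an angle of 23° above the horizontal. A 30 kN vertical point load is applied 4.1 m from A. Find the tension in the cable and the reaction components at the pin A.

T = 65.58 kN, A_x = 60.37 kN, A_y = 4.375 kN

ΣM about A: T·sin23°·4.8 − 30·4.1 = 0 → T = 123/(4.8·0.390731) = 65.5822 ≈ 65.58 kN.
ΣF_x = 0: A_x − T·cos23° = 0 → A_x = 65.5822 × 0.920505 = 60.37 kN.
ΣF_y = 0: A_y + T·sin23° − 30 = 0 → A_y = 30 − 65.5822 × 0.390731 = 4.375 kN.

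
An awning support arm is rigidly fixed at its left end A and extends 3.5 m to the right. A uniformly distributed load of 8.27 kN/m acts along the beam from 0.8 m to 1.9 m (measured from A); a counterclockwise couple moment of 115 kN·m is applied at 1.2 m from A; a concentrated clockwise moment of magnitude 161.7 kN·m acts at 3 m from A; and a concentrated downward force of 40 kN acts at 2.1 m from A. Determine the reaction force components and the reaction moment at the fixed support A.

Resultant of the distributed load: 8.27 × 1.1 = 9.097 kN at 1.35 m from A.
ΣF_x = 0: A_x = 0.
ΣF_y = 0: A_y − 8.27·1.1 − 40 = 0 → A_y = 49.10 kN.
ΣM about A: M_A − (8.27·1.1)·1.35 + 115 − 161.7 − 40·2.1 = 0 → M_A = 143.0 kN·m.

A_x = 0, A_y = 49.10 kN, M_A = 143.0 kN·m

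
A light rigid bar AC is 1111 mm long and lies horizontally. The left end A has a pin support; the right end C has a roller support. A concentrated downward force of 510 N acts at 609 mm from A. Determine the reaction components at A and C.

A_x = 0, A_y = 230.4 N, C_y = 279.6 N

ΣM about A: C_y·1111 − 510·609 = 0 → C_y = 310590/1111 = 279.559 ≈ 279.6 N.
ΣF_y = 0: A_y + 279.559 − 510 = 0 → A_y = 230.4 N.
ΣF_x = 0: no horizontal applied forces, so A_x = 0.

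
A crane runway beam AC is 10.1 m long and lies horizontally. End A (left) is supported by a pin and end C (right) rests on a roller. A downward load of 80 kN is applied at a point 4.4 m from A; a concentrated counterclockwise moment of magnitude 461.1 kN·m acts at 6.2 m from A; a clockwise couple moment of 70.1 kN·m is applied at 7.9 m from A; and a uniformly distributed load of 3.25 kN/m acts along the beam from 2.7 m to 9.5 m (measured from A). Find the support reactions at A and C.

A_x = 0, A_y = 92.61 kN, C_y = 9.486 kN

Resultant of the distributed load: 3.25 × 6.8 = 22.1 kN at 6.1 m from A.
Moments about A: C_y·10.1 − 80·4.4 + 461.1 − 70.1 − (3.25·6.8)·6.1 = 0 → C_y = 95.81/10.1 = 9.48614 ≈ 9.486 kN.
ΣF_y = 0: A_y + 9.48614 − 80 − 3.25·6.8 = 0 → A_y = 92.61 kN.
ΣF_x = 0: no horizontal applied forces, so A_x = 0.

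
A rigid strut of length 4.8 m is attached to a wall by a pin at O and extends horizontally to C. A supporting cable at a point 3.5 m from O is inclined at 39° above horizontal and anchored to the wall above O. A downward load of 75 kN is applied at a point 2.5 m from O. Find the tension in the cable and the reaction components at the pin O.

ΣM about O: T·sin39°·3.5 − 75·2.5 = 0 → T = 187.5/(3.5·0.62932) = 85.1259 ≈ 85.13 kN.
ΣF_x = 0: O_x − T·cos39° = 0 → O_x = 85.1259 × 0.777146 = 66.16 kN.
ΣF_y = 0: O_y + T·sin39° − 75 = 0 → O_y = 75 − 85.1259 × 0.62932 = 21.43 kN.

T = 85.13 kN, O_x = 66.16 kN, O_y = 21.43 kN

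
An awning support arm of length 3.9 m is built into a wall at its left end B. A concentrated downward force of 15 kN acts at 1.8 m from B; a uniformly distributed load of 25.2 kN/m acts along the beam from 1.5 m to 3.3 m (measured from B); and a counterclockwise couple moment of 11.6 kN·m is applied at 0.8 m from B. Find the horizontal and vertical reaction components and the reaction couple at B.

Resultant of the distributed load: 25.2 × 1.8 = 45.36 kN at 2.4 m from B.
ΣF_x = 0: B_x = 0.
ΣF_y = 0: B_y − 15 − 25.2·1.8 = 0 → B_y = 60.36 kN.
ΣM about B: M_B − 15·1.8 − (25.2·1.8)·2.4 + 11.6 = 0 → M_B = 124.3 kN·m.

B_x = 0, B_y = 60.36 kN, M_B = 124.3 kN·m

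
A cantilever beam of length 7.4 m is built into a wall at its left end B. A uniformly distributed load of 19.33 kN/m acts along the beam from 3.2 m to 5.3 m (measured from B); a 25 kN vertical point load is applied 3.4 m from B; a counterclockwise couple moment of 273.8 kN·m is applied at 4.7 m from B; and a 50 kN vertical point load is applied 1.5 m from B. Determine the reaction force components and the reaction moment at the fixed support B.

Resultant of the distributed load: 19.33 × 2.1 = 40.593 kN at 4.25 m from B.
ΣF_x = 0: B_x = 0.
ΣF_y = 0: B_y − 19.33·2.1 − 25 − 50 = 0 → B_y = 115.6 kN.
ΣM about B: M_B − (19.33·2.1)·4.25 − 25·3.4 + 273.8 − 50·1.5 = 0 → M_B = 58.72 kN·m.

B_x = 0, B_y = 115.6 kN, M_B = 58.72 kN·m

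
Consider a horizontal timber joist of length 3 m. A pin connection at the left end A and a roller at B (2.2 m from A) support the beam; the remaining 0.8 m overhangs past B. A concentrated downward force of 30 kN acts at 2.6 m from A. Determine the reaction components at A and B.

Moments about A: B_y·2.2 − 30·2.6 = 0 → B_y = 78/2.2 = 35.4545 ≈ 35.45 kN.
ΣF_y = 0: A_y + 35.4545 − 30 = 0 → A_y = -5.455 kN.
ΣF_x = 0: no horizontal applied forces, so A_x = 0.

A_x = 0, A_y = -5.455 kN, B_y = 35.45 kN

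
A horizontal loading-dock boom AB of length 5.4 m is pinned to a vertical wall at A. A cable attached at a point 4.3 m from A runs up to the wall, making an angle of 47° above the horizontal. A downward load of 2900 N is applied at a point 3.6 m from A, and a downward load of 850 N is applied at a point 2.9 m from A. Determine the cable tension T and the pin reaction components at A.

ΣM about A: T·sin47°·4.3 − 2900·3.6 − 850·2.9 = 0 → T = 12905/(4.3·0.731354) = 4103.57 ≈ 4104 N.
ΣF_x = 0: A_x − T·cos47° = 0 → A_x = 4103.57 × 0.681998 = 2799 N.
ΣF_y = 0: A_y + T·sin47° − 2900 − 850 = 0 → A_y = 3750 − 4103.57 × 0.731354 = 748.8 N.

T = 4104 N, A_x = 2799 N, A_y = 748.8 N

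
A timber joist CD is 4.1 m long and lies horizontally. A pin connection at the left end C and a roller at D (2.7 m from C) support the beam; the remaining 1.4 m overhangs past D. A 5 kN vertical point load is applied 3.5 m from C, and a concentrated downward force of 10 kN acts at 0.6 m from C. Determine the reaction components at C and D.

Moments about C: D_y·2.7 − 5·3.5 − 10·0.6 = 0 → D_y = 23.5/2.7 = 8.7037 ≈ 8.704 kN.
ΣF_y = 0: C_y + 8.7037 − 5 − 10 = 0 → C_y = 6.296 kN.
ΣF_x = 0: no horizontal applied forces, so C_x = 0.

C_x = 0, C_y = 6.296 kN, D_y = 8.704 kN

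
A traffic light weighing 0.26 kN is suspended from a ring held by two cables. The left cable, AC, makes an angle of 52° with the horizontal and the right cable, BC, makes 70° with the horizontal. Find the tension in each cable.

ΣF_x = 0: −T_AC·cos52° + T_BC·cos70° = 0 → T_BC = 1.80007·T_AC.
ΣF_y = 0: T_AC·sin52° + T_BC·sin70° = 0.26.
Substitute: T_AC·(0.788011 + 1.80007·0.939693) = 0.26 → T_AC = 0.104859 ≈ 0.1049 kN.
Then T_BC = 1.80007 × 0.104859 = 0.1888 kN.

T_AC = 0.1049 kN, T_BC = 0.1888 kN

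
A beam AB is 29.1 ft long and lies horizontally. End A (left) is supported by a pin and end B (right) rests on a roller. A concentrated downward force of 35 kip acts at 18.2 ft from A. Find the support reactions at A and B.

A_x = 0, A_y = 13.11 kip, B_y = 21.89 kip

ΣM about A: B_y·29.1 − 35·18.2 = 0 → B_y = 637/29.1 = 21.89 kip.
ΣF_y = 0: A_y + 21.89 − 35 = 0 → A_y = 13.11 kip.
ΣF_x = 0: no horizontal applied forces, so A_x = 0.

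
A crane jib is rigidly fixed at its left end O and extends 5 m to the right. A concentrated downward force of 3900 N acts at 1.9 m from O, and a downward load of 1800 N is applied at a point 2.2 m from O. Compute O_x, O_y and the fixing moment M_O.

O_x = 0, O_y = 5700 N, M_O = 11370 N·m

ΣF_x = 0: O_x = 0.
ΣF_y = 0: O_y − 3900 − 1800 = 0 → O_y = 5700 N.
ΣM about O: M_O − 3900·1.9 − 1800·2.2 = 0 → M_O = 11370 N·m.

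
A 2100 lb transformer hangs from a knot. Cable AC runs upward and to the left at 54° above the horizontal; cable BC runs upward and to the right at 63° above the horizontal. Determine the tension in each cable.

T_AC = 1070 lb, T_BC = 1385 lb

ΣF_x = 0: −T_AC·cos54° + T_BC·cos63° = 0 → T_BC = 1.29471·T_AC.
ΣF_y = 0: T_AC·sin54° + T_BC·sin63° = 2100.
Substitute: T_AC·(0.809017 + 1.29471·0.891007) = 2100 → T_AC = 1070 lb.
Then T_BC = 1.29471 × 1070 = 1385 lb.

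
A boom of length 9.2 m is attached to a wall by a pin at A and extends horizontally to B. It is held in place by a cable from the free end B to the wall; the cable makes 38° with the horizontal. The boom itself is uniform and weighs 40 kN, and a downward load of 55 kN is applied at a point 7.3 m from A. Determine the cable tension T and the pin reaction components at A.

T = 103.4 kN, A_x = 81.46 kN, A_y = 31.36 kN

ΣM about A: T·sin38°·9.2 − 40·4.6 − 55·7.3 = 0 → T = 585.5/(9.2·0.615661) = 103.371 ≈ 103.4 kN.
ΣF_x = 0: A_x − T·cos38° = 0 → A_x = 103.371 × 0.788011 = 81.46 kN.
ΣF_y = 0: A_y + T·sin38° − 40 − 55 = 0 → A_y = 95 − 103.371 × 0.615661 = 31.36 kN.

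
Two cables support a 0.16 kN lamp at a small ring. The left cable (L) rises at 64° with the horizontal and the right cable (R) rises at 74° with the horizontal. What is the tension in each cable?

ΣF_x = 0: −T_L·cos64° + T_R·cos74° = 0 → T_R = 1.59039·T_L.
ΣF_y = 0: T_L·sin64° + T_R·sin74° = 0.16.
Substitute: T_L·(0.898794 + 1.59039·0.961262) = 0.16 → T_L = 0.0659094 ≈ 0.06591 kN.
Then T_R = 1.59039 × 0.0659094 = 0.1048 kN.

T_L = 0.06591 kN, T_R = 0.1048 kN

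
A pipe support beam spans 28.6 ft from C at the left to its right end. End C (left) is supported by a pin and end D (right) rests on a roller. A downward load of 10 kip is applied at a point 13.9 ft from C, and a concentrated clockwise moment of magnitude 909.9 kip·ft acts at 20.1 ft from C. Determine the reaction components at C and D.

Taking moments about C: D_y·28.6 − 10·13.9 − 909.9 = 0 → D_y = 1048.9/28.6 = 36.6748 ≈ 36.67 kip.
ΣF_y = 0: C_y + 36.6748 − 10 = 0 → C_y = -26.67 kip.
ΣF_x = 0: no horizontal applied forces, so C_x = 0.

C_x = 0, C_y = -26.67 kip, D_y = 36.67 kip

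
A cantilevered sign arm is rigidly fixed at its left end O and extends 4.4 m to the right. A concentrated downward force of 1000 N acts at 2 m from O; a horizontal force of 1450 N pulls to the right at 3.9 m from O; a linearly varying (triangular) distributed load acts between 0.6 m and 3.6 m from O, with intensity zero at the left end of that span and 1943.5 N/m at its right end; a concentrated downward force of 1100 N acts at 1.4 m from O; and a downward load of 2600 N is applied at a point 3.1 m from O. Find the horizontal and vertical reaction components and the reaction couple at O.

O_x = -1450 N, O_y = 7615 N, M_O = 19180 N·m

Resultant of the triangular load: ½ × 1943.5 × 3 = 2915.25 N, acting at 2.6 m from O (one-third of the span from the peak).
ΣF_x = 0: O_x + 1450 = 0 → O_x = -1450 N.
ΣF_y = 0: O_y − 1000 − ½·1943.5·3 − 1100 − 2600 = 0 → O_y = 7615 N.
ΣM about O: M_O − 1000·2 − (½·1943.5·3)·2.6 − 1100·1.4 − 2600·3.1 = 0 → M_O = 19180 N·m.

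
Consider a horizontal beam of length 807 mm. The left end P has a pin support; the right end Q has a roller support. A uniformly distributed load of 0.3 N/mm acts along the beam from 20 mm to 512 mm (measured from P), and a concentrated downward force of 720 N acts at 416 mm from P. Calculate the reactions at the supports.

Resultant of the distributed load: 0.3 × 492 = 147.6 N at 266 mm from P.
Taking moments about P: Q_y·807 − (0.3·492)·266 − 720·416 = 0 → Q_y = 338781.6/807 = 419.804 ≈ 419.8 N.
ΣF_y = 0: P_y + 419.804 − 0.3·492 − 720 = 0 → P_y = 447.8 N.
ΣF_x = 0: no horizontal applied forces, so P_x = 0.

P_x = 0, P_y = 447.8 N, Q_y = 419.8 N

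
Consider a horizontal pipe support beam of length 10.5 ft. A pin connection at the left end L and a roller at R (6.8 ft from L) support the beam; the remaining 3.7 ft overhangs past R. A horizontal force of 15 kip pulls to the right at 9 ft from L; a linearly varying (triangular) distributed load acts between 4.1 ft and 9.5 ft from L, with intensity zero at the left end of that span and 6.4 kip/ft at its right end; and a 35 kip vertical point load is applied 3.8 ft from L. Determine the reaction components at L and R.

L_x = -15.00 kip, L_y = 13.15 kip, R_y = 39.13 kip

Resultant of the triangular load: ½ × 6.4 × 5.4 = 17.28 kip, acting at 7.7 ft from L (one-third of the span from the peak).
ΣM about L: R_y·6.8 − (½·6.4·5.4)·7.7 − 35·3.8 = 0 → R_y = 266.056/6.8 = 39.1259 ≈ 39.13 kip.
ΣF_y = 0: L_y + 39.1259 − ½·6.4·5.4 − 35 = 0 → L_y = 13.15 kip.
ΣF_x = 0: L_x + 15 = 0 → L_x = -15.00 kip.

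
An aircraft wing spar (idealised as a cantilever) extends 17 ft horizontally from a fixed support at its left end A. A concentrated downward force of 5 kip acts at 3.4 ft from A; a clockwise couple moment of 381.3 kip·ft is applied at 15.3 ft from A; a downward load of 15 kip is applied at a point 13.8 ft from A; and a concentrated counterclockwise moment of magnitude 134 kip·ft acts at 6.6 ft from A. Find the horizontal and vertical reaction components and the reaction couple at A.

A_x = 0, A_y = 20.00 kip, M_A = 471.3 kip·ft

ΣF_x = 0: A_x = 0.
ΣF_y = 0: A_y − 5 − 15 = 0 → A_y = 20.00 kip.
ΣM about A: M_A − 5·3.4 − 381.3 − 15·13.8 + 134 = 0 → M_A = 471.3 kip·ft.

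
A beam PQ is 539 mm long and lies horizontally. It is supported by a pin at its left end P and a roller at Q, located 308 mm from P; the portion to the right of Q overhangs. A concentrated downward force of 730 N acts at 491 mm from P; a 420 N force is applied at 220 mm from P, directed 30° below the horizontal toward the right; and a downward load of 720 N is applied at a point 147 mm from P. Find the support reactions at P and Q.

ΣM about P: Q_y·308 − 730·491 − 420·sin30°·220 − 720·147 = 0 → Q_y = 510470/308 = 1657.37 ≈ 1657 N.
ΣF_y = 0: P_y + 1657.37 − 730 − 420·sin30° − 720 = 0 → P_y = 2.630 N.
ΣF_x = 0: P_x + 420·cos30° = 0 → P_x = -363.7 N.

P_x = -363.7 N, P_y = 2.630 N, Q_y = 1657 N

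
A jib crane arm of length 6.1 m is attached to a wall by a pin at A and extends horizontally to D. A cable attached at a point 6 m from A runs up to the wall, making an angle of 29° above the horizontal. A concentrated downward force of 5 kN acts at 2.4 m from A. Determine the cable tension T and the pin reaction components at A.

ΣM about A: T·sin29°·6 − 5·2.4 = 0 → T = 12/(6·0.48481) = 4.12533 ≈ 4.125 kN.
ΣF_x = 0: A_x − T·cos29° = 0 → A_x = 4.12533 × 0.87462 = 3.608 kN.
ΣF_y = 0: A_y + T·sin29° − 5 = 0 → A_y = 5 − 4.12533 × 0.48481 = 3.000 kN.

T = 4.125 kN, A_x = 3.608 kN, A_y = 3.000 kN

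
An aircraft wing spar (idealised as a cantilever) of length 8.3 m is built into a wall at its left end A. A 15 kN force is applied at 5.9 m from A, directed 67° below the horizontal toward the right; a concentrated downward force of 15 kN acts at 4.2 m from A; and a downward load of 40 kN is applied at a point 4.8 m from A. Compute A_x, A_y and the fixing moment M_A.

ΣF_x = 0: A_x + 15·cos67° = 0 → A_x = -5.861 kN.
ΣF_y = 0: A_y − 15·sin67° − 15 − 40 = 0 → A_y = 68.81 kN.
ΣM about A: M_A − 15·sin67°·5.9 − 15·4.2 − 40·4.8 = 0 → M_A = 336.5 kN·m.

A_x = -5.861 kN, A_y = 68.81 kN, M_A = 336.5 kN·m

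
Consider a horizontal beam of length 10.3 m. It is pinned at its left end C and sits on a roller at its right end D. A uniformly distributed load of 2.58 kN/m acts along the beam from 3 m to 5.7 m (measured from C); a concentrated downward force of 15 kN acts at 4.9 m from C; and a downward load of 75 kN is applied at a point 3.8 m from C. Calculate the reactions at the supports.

C_x = 0, C_y = 59.22 kN, D_y = 37.75 kN

Resultant of the distributed load: 2.58 × 2.7 = 6.966 kN at 4.35 m from C.
ΣM about C: D_y·10.3 − (2.58·2.7)·4.35 − 15·4.9 − 75·3.8 = 0 → D_y = 388.8021/10.3 = 37.7478 ≈ 37.75 kN.
ΣF_y = 0: C_y + 37.7478 − 2.58·2.7 − 15 − 75 = 0 → C_y = 59.22 kN.
ΣF_x = 0: no horizontal applied forces, so C_x = 0.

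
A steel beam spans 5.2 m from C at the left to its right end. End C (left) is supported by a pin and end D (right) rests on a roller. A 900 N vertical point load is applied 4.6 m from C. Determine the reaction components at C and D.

Taking moments about C: D_y·5.2 − 900·4.6 = 0 → D_y = 4140/5.2 = 796.154 ≈ 796.2 N.
ΣF_y = 0: C_y + 796.154 − 900 = 0 → C_y = 103.8 N.
ΣF_x = 0: no horizontal applied forces, so C_x = 0.

C_x = 0, C_y = 103.8 N, D_y = 796.2 N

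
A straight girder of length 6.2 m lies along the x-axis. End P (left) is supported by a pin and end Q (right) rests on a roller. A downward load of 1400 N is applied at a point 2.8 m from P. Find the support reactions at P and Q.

P_x = 0, P_y = 767.7 N, Q_y = 632.3 N

Moments about P: Q_y·6.2 − 1400·2.8 = 0 → Q_y = 3920/6.2 = 632.258 ≈ 632.3 N.
ΣF_y = 0: P_y + 632.258 − 1400 = 0 → P_y = 767.7 N.
ΣF_x = 0: no horizontal applied forces, so P_x = 0.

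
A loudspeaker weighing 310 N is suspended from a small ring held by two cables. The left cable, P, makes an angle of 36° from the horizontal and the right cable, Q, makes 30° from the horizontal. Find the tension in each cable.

ΣF_x = 0: −T_P·cos36° + T_Q·cos30° = 0 → T_Q = 0.934172·T_P.
ΣF_y = 0: T_P·sin36° + T_Q·sin30° = 310.
Substitute: T_P·(0.587785 + 0.934172·0.5) = 310 → T_P = 293.875 ≈ 293.9 N.
Then T_Q = 0.934172 × 293.875 = 274.5 N.

T_P = 293.9 N, T_Q = 274.5 N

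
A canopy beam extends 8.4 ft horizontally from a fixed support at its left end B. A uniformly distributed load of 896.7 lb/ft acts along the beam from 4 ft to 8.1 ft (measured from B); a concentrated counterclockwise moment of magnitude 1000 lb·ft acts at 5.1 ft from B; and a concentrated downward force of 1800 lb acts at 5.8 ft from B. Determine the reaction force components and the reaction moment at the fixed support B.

Resultant of the distributed load: 896.7 × 4.1 = 3676.47 lb at 6.05 ft from B.
ΣF_x = 0: B_x = 0.
ΣF_y = 0: B_y − 896.7·4.1 − 1800 = 0 → B_y = 5476 lb.
ΣM about B: M_B − (896.7·4.1)·6.05 + 1000 − 1800·5.8 = 0 → M_B = 31680 lb·ft.

B_x = 0, B_y = 5476 lb, M_B = 31680 lb·ft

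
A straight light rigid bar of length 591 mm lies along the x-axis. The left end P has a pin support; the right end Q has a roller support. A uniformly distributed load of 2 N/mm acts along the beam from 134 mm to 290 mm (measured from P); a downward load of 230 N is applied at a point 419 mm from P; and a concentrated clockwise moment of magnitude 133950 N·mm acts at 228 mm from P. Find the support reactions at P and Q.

P_x = 0, P_y = 40.37 N, Q_y = 501.6 N

Resultant of the distributed load: 2 × 156 = 312 N at 212 mm from P.
ΣM about P: Q_y·591 − (2·156)·212 − 230·419 − 133950 = 0 → Q_y = 296464/591 = 501.631 ≈ 501.6 N.
ΣF_y = 0: P_y + 501.631 − 2·156 − 230 = 0 → P_y = 40.37 N.
ΣF_x = 0: no horizontal applied forces, so P_x = 0.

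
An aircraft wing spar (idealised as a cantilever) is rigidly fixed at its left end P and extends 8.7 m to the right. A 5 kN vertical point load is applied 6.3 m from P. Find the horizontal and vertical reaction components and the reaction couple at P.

P_x = 0, P_y = 5.000 kN, M_P = 31.50 kN·m

ΣF_x = 0: P_x = 0.
ΣF_y = 0: P_y − 5 = 0 → P_y = 5.000 kN.
ΣM about P: M_P − 5·6.3 = 0 → M_P = 31.50 kN·m.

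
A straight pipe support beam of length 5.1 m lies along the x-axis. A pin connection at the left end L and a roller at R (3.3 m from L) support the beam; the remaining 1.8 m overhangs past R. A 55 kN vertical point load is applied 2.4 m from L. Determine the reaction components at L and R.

L_x = 0, L_y = 15.00 kN, R_y = 40.00 kN

ΣM about L: R_y·3.3 − 55·2.4 = 0 → R_y = 132/3.3 = 40.00 kN.
ΣF_y = 0: L_y + 40 − 55 = 0 → L_y = 15.00 kN.
ΣF_x = 0: no horizontal applied forces, so L_x = 0.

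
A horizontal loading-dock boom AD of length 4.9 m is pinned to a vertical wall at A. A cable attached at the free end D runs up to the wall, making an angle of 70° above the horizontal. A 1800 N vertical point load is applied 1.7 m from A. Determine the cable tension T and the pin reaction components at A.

ΣM about A: T·sin70°·4.9 − 1800·1.7 = 0 → T = 3060/(4.9·0.939693) = 664.568 ≈ 664.6 N.
ΣF_x = 0: A_x − T·cos70° = 0 → A_x = 664.568 × 0.34202 = 227.3 N.
ΣF_y = 0: A_y + T·sin70° − 1800 = 0 → A_y = 1800 − 664.568 × 0.939693 = 1176 N.

T = 664.6 N, A_x = 227.3 N, A_y = 1176 N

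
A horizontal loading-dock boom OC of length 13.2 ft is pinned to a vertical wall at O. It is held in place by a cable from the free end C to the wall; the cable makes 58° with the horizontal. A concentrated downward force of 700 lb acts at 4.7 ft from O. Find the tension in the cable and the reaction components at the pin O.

ΣM about O: T·sin58°·13.2 − 700·4.7 = 0 → T = 3290/(13.2·0.848048) = 293.901 ≈ 293.9 lb.
ΣF_x = 0: O_x − T·cos58° = 0 → O_x = 293.901 × 0.529919 = 155.7 lb.
ΣF_y = 0: O_y + T·sin58° − 700 = 0 → O_y = 700 − 293.901 × 0.848048 = 450.8 lb.

T = 293.9 lb, O_x = 155.7 lb, O_y = 450.8 lb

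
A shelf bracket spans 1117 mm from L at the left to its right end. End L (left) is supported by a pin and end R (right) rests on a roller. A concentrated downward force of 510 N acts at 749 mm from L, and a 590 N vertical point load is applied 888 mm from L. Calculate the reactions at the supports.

ΣM about L: R_y·1117 − 510·749 − 590·888 = 0 → R_y = 905910/1117 = 811.021 ≈ 811.0 N.
ΣF_y = 0: L_y + 811.021 − 510 − 590 = 0 → L_y = 289.0 N.
ΣF_x = 0: no horizontal applied forces, so L_x = 0.

L_x = 0, L_y = 289.0 N, R_y = 811.0 N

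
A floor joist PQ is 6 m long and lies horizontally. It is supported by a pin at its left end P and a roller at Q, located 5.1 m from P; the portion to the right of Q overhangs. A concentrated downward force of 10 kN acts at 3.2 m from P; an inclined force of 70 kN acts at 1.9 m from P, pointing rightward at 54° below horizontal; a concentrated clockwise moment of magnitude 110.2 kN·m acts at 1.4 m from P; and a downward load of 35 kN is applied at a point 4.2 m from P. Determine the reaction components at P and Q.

Taking moments about P: Q_y·5.1 − 10·3.2 − 70·sin54°·1.9 − 110.2 − 35·4.2 = 0 → Q_y = 396.799/5.1 = 77.8037 ≈ 77.80 kN.
ΣF_y = 0: P_y + 77.8037 − 10 − 70·sin54° − 35 = 0 → P_y = 23.83 kN.
ΣF_x = 0: P_x + 70·cos54° = 0 → P_x = -41.14 kN.

P_x = -41.14 kN, P_y = 23.83 kN, Q_y = 77.80 kN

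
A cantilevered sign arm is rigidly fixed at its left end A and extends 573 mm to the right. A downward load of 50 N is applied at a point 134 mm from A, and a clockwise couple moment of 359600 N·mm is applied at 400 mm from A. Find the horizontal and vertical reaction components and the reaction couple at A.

A_x = 0, A_y = 50.00 N, M_A = 366300 N·mm

ΣF_x = 0: A_x = 0.
ΣF_y = 0: A_y − 50 = 0 → A_y = 50.00 N.
ΣM about A: M_A − 50·134 − 359600 = 0 → M_A = 366300 N·mm.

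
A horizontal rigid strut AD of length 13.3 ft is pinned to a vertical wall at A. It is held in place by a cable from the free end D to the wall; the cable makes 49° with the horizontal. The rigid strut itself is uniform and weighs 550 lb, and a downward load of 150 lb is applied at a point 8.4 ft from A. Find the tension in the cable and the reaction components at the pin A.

ΣM about A: T·sin49°·13.3 − 550·6.65 − 150·8.4 = 0 → T = 4917.5/(13.3·0.75471) = 489.906 ≈ 489.9 lb.
ΣF_x = 0: A_x − T·cos49° = 0 → A_x = 489.906 × 0.656059 = 321.4 lb.
ΣF_y = 0: A_y + T·sin49° − 550 − 150 = 0 → A_y = 700 − 489.906 × 0.75471 = 330.3 lb.

T = 489.9 lb, A_x = 321.4 lb, A_y = 330.3 lb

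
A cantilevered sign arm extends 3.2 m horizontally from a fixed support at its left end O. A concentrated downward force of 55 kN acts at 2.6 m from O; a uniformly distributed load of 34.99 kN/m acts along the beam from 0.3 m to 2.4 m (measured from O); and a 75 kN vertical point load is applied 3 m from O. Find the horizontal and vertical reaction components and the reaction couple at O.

Resultant of the distributed load: 34.99 × 2.1 = 73.479 kN at 1.35 m from O.
ΣF_x = 0: O_x = 0.
ΣF_y = 0: O_y − 55 − 34.99·2.1 − 75 = 0 → O_y = 203.5 kN.
ΣM about O: M_O − 55·2.6 − (34.99·2.1)·1.35 − 75·3 = 0 → M_O = 467.2 kN·m.

O_x = 0, O_y = 203.5 kN, M_O = 467.2 kN·m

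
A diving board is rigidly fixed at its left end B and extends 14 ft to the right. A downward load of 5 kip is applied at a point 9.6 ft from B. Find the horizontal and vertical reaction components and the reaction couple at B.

ΣF_x = 0: B_x = 0.
ΣF_y = 0: B_y − 5 = 0 → B_y = 5.000 kip.
ΣM about B: M_B − 5·9.6 = 0 → M_B = 48.00 kip·ft.

B_x = 0, B_y = 5.000 kip, M_B = 48.00 kip·ft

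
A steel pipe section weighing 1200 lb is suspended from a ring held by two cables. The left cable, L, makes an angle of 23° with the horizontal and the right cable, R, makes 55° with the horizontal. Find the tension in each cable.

ΣF_x = 0: −T_L·cos23° + T_R·cos55° = 0 → T_R = 1.60485·T_L.
ΣF_y = 0: T_L·sin23° + T_R·sin55° = 1200.
Substitute: T_L·(0.390731 + 1.60485·0.819152) = 1200 → T_L = 703.669 ≈ 703.7 lb.
Then T_R = 1.60485 × 703.669 = 1129 lb.

T_L = 703.7 lb, T_R = 1129 lb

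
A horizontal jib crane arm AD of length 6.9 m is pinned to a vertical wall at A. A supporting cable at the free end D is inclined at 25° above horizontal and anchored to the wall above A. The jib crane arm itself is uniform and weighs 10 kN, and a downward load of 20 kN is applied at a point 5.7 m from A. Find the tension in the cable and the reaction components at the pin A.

ΣM about A: T·sin25°·6.9 − 10·3.45 − 20·5.7 = 0 → T = 148.5/(6.9·0.422618) = 50.9248 ≈ 50.92 kN.
ΣF_x = 0: A_x − T·cos25° = 0 → A_x = 50.9248 × 0.906308 = 46.15 kN.
ΣF_y = 0: A_y + T·sin25° − 10 − 20 = 0 → A_y = 30 − 50.9248 × 0.422618 = 8.478 kN.

T = 50.92 kN, A_x = 46.15 kN, A_y = 8.478 kN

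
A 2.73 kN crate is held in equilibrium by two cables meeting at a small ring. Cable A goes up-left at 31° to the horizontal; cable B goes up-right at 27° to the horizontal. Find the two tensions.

T_A = 2.868 kN, T_B = 2.759 kN

ΣF_x = 0: −T_A·cos31° + T_B·cos27° = 0 → T_B = 0.962021·T_A.
ΣF_y = 0: T_A·sin31° + T_B·sin27° = 2.73.
Substitute: T_A·(0.515038 + 0.962021·0.45399) = 2.73 → T_A = 2.86829 ≈ 2.868 kN.
Then T_B = 0.962021 × 2.86829 = 2.759 kN.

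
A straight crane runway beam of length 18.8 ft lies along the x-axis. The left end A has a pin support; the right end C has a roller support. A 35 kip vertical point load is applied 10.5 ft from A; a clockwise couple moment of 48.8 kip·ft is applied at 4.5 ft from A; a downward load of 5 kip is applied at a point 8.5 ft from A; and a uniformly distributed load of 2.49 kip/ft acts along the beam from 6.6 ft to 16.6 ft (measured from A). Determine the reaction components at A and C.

A_x = 0, A_y = 25.13 kip, C_y = 39.77 kip

Resultant of the distributed load: 2.49 × 10 = 24.9 kip at 11.6 ft from A.
Taking moments about A: C_y·18.8 − 35·10.5 − 48.8 − 5·8.5 − (2.49·10)·11.6 = 0 → C_y = 747.64/18.8 = 39.7681 ≈ 39.77 kip.
ΣF_y = 0: A_y + 39.7681 − 35 − 5 − 2.49·10 = 0 → A_y = 25.13 kip.
ΣF_x = 0: no horizontal applied forces, so A_x = 0.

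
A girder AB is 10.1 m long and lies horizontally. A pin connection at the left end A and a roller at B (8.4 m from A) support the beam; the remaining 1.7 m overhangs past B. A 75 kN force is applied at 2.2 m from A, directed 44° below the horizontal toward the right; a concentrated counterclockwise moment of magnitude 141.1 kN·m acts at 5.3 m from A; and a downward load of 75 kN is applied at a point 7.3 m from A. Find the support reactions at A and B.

ΣM about A: B_y·8.4 − 75·sin44°·2.2 + 141.1 − 75·7.3 = 0 → B_y = 521.019/8.4 = 62.0261 ≈ 62.03 kN.
ΣF_y = 0: A_y + 62.0261 − 75·sin44° − 75 = 0 → A_y = 65.07 kN.
ΣF_x = 0: A_x + 75·cos44° = 0 → A_x = -53.95 kN.

A_x = -53.95 kN, A_y = 65.07 kN, B_y = 62.03 kN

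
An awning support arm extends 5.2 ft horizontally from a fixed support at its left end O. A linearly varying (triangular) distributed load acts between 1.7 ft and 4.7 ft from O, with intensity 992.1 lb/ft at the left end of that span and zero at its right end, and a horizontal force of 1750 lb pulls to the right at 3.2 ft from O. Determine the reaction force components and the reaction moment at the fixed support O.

O_x = -1750 lb, O_y = 1488 lb, M_O = 4018 lb·ft

Resultant of the triangular load: ½ × 992.1 × 3 = 1488.15 lb, acting at 2.7 ft from O (one-third of the span from the peak).
ΣF_x = 0: O_x + 1750 = 0 → O_x = -1750 lb.
ΣF_y = 0: O_y − ½·992.1·3 = 0 → O_y = 1488 lb.
ΣM about O: M_O − (½·992.1·3)·2.7 = 0 → M_O = 4018 lb·ft.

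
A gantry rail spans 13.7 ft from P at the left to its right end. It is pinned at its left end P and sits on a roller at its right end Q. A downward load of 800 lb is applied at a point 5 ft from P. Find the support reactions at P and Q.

ΣM about P: Q_y·13.7 − 800·5 = 0 → Q_y = 4000/13.7 = 291.971 ≈ 292.0 lb.
ΣF_y = 0: P_y + 291.971 − 800 = 0 → P_y = 508.0 lb.
ΣF_x = 0: no horizontal applied forces, so P_x = 0.

P_x = 0, P_y = 508.0 lb, Q_y = 292.0 lb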